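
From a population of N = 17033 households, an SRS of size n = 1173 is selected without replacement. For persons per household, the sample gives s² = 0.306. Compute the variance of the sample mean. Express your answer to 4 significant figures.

Under SRS without replacement, Var(ȳ) = (1 − f)·s²/n with f = n/N = 1173/17033 = 0.06886632.
Var(ȳ) = (1 − 0.06886632)·0.306/1173 = 0.93113368·2.6086957 × 10^-4 = 2.4290444 × 10^-4.

2.429 × 10^-4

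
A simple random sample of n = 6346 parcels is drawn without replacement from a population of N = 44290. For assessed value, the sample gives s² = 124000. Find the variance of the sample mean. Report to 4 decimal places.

Under SRS without replacement, Var(ȳ) = (1 − f)·s²/n with f = n/N = 6346/44290 = 0.14328291.
Var(ȳ) = (1 − 0.14328291)·124000/6346 = 0.85671709·19.539868 = 16.740139.

16.7401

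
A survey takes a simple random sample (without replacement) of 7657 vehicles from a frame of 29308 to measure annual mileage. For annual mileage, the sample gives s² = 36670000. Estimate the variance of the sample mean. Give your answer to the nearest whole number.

3538

Under SRS without replacement, Var(ȳ) = (1 − f)·s²/n with f = n/N = 7657/29308 = 0.26125972.
Var(ȳ) = (1 − 0.26125972)·36670000/7657 = 0.73874028·4789.0819 = 3537.8877.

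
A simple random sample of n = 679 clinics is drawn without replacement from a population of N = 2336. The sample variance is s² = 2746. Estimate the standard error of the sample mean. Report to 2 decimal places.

Under SRS without replacement, Var(ȳ) = (1 − f)·s²/n with f = n/N = 679/2336 = 0.29066781.
Var(ȳ) = (1 − 0.29066781)·2746/679 = 0.70933219·4.0441826 = 2.8686689.
SE(ȳ) = √(2.8686689) = 1.69.

1.69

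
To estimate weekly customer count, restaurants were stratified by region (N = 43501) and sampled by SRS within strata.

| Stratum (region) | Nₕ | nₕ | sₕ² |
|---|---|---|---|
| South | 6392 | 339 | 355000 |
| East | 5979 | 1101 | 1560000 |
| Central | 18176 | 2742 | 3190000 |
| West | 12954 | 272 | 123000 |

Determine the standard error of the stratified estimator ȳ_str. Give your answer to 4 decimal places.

Var(ȳ_str) = Σₕ Wₕ²(1 − fₕ)sₕ²/nₕ with Wₕ = Nₕ/N, N = 43501.
South: Wₕ = 0.14693915; term = 0.14693915²·(1 − 0.05303504)·355000/339 = 21.411033.
East: Wₕ = 0.13744512; term = 0.13744512²·(1 − 0.18414451)·1560000/1101 = 21.837813.
Central: Wₕ = 0.41782948; term = 0.41782948²·(1 − 0.15085827)·3190000/2742 = 172.46523.
West: Wₕ = 0.29778626; term = 0.29778626²·(1 − 0.02099738)·123000/272 = 39.258108.
Sum = 254.97218.
SE = √(254.97218) = 15.9678.

15.9678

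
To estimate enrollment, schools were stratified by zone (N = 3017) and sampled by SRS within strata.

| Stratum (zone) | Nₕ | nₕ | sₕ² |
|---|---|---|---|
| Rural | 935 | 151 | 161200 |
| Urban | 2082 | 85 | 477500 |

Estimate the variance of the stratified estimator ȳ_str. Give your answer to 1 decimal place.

Var(ȳ_str) = Σₕ Wₕ²(1 − fₕ)sₕ²/nₕ with Wₕ = Nₕ/N, N = 3017.
Rural: Wₕ = 0.30991051; term = 0.30991051²·(1 − 0.16149733)·161200/151 = 85.973606.
Urban: Wₕ = 0.69008949; term = 0.69008949²·(1 − 0.04082613)·477500/85 = 2566.0353.
Sum = 2652.0089.

2652.0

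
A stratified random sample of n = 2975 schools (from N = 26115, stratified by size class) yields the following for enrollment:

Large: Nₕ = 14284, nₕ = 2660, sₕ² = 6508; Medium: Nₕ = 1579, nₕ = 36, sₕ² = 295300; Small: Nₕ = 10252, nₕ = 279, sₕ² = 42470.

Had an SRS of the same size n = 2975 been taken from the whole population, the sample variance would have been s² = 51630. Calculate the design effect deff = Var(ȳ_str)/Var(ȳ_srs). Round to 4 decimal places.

3.4284

Var(ȳ_str) = Σ Wₕ²(1−fₕ)sₕ²/nₕ with Wₕ = Nₕ/26115:
  Large: (14284/26115)²·(1−2660/14284)·6508/2660 = 0.5956502
  Medium: (1579/26115)²·(1−36/1579)·295300/36 = 29.304137
  Small: (10252/26115)²·(1−279/10252)·42470/279 = 22.820881
  → Var(ȳ_str) = 52.720668.
Var(ȳ_srs) = (1 − 2975/26115)·51630/2975 = 15.377597.
deff = 52.720668 / 15.377597 = 3.4284.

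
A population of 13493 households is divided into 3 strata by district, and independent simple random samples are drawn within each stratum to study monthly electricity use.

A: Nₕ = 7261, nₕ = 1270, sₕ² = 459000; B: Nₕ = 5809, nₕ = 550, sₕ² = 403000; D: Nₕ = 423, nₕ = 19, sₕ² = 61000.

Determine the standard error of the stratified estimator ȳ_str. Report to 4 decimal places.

14.5712

Var(ȳ_str) = Σₕ Wₕ²(1 − fₕ)sₕ²/nₕ with Wₕ = Nₕ/N, N = 13493.
A: Wₕ = 0.53813088; term = 0.53813088²·(1 − 0.17490704)·459000/1270 = 86.355038.
B: Wₕ = 0.43051953; term = 0.43051953²·(1 − 0.09468067)·403000/550 = 122.95038.
D: Wₕ = 0.03134959; term = 0.03134959²·(1 − 0.04491726)·61000/19 = 3.0135675.
Sum = 212.31899.
SE = √(212.31899) = 14.5712.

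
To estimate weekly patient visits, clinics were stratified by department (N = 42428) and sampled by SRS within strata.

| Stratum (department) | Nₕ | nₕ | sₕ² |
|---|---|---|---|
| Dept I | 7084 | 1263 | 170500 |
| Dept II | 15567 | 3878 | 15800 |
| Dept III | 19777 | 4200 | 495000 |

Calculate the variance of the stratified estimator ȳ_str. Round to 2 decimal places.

23.67

Var(ȳ_str) = Σₕ Wₕ²(1 − fₕ)sₕ²/nₕ with Wₕ = Nₕ/N, N = 42428.
Dept I: Wₕ = 0.16696521; term = 0.16696521²·(1 − 0.17828910)·170500/1263 = 3.0923744.
Dept II: Wₕ = 0.36690393; term = 0.36690393²·(1 − 0.24911672)·15800/3878 = 0.41183803.
Dept III: Wₕ = 0.46613086; term = 0.46613086²·(1 − 0.21236790)·495000/4200 = 20.169495.
Sum = 23.673707.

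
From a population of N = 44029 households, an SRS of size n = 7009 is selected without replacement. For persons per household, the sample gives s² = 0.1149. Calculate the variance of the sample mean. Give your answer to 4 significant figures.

1.378 × 10^-5

Under SRS without replacement, Var(ȳ) = (1 − f)·s²/n with f = n/N = 7009/44029 = 0.15919053.
Var(ȳ) = (1 − 0.15919053)·0.1149/7009 = 0.84080947·1.6393209 × 10^-5 = 1.3783565 × 10^-5.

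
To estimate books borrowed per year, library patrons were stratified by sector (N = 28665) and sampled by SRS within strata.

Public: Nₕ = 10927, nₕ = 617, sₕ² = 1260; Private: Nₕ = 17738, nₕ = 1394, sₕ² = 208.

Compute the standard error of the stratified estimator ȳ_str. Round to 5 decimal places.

Var(ȳ_str) = Σₕ Wₕ²(1 − fₕ)sₕ²/nₕ with Wₕ = Nₕ/N, N = 28665.
Public: Wₕ = 0.38119658; term = 0.38119658²·(1 − 0.05646564)·1260/617 = 0.27998908.
Private: Wₕ = 0.61880342; term = 0.61880342²·(1 − 0.07858834)·208/1394 = 0.052645308.
Sum = 0.33263439.
SE = √(0.33263439) = 0.57674.

0.57674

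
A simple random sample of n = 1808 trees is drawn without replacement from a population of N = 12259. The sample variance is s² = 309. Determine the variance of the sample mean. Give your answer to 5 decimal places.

Under SRS without replacement, Var(ȳ) = (1 − f)·s²/n with f = n/N = 1808/12259 = 0.14748348.
Var(ȳ) = (1 − 0.14748348)·309/1808 = 0.85251652·0.17090708 = 0.14570111.

0.14570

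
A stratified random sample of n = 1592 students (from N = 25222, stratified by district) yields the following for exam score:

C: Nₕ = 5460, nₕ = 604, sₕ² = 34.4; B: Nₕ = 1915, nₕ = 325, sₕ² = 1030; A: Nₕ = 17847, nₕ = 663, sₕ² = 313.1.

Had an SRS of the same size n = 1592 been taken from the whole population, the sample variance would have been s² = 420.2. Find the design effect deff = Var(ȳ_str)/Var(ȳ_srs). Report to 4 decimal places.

0.9916

Var(ȳ_str) = Σ Wₕ²(1−fₕ)sₕ²/nₕ with Wₕ = Nₕ/25222:
  C: (5460/25222)²·(1−604/5460)·34.4/604 = 0.0023737435
  B: (1915/25222)²·(1−325/1915)·1030/325 = 0.015169132
  A: (17847/25222)²·(1−663/17847)·313.1/663 = 0.22766695
  → Var(ȳ_str) = 0.24520983.
Var(ȳ_srs) = (1 − 1592/25222)·420.2/1592 = 0.24728466.
deff = 0.24520983 / 0.24728466 = 0.9916.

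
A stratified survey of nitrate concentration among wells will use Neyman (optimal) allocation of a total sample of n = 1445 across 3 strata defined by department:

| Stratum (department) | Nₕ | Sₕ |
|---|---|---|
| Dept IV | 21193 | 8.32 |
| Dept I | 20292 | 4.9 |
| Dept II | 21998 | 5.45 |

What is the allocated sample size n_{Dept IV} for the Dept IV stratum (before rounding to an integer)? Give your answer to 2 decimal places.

643.99

Neyman allocation: nₕ = n·NₕSₕ / Σⱼ NⱼSⱼ.
Σ NⱼSⱼ = 21193·8.32 + 20292·4.9 + 21998·5.45 = 395645.66.
n_{Dept IV} = 1445·21193·8.32 / 395645.66 = 643.99.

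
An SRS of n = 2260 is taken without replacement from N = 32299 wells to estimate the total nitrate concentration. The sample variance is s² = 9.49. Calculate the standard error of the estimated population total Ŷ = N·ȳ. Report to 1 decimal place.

Var(Ŷ) = N²·Var(ȳ) = N²·(1 − n/N)·s²/n.
f = 2260/32299 = 0.06997121; Var(ȳ) = 0.93002879·9.49/2260 = 0.0039052979.
Var(Ŷ) = 32299² · 0.0039052979 = 4.074106 × 10^6.
SE(Ŷ) = √(4.074106 × 10^6) = 2018.4.

2018.4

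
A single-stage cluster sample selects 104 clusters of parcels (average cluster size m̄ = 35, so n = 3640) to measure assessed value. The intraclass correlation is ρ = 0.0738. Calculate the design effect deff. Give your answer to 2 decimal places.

deff = 1 + (35 − 1)·0.0738 = 1 + 2.5092 = 3.5092.

3.51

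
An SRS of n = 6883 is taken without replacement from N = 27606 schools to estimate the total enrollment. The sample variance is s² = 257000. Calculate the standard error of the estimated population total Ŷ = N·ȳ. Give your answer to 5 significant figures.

Var(Ŷ) = N²·Var(ȳ) = N²·(1 − n/N)·s²/n.
f = 6883/27606 = 0.24932986; Var(ȳ) = 0.75067014·257000/6883 = 28.0288.
Var(Ŷ) = 27606² · 28.0288 = 2.1360503 × 10^10.
SE(Ŷ) = √(2.1360503 × 10^10) = 146150.

146150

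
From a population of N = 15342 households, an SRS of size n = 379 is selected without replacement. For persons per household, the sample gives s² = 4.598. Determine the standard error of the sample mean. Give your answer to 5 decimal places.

Under SRS without replacement, Var(ȳ) = (1 − f)·s²/n with f = n/N = 379/15342 = 0.02470343.
Var(ȳ) = (1 − 0.02470343)·4.598/379 = 0.97529657·0.012131926 = 0.011832226.
SE(ȳ) = √(0.011832226) = 0.10878.

0.10878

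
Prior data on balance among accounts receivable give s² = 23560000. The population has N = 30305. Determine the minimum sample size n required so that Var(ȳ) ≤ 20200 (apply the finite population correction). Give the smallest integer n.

Without fpc, n₀ = s²/D = 23560000/20200 = 1166.3366.
With fpc, (1 − n/N)·s²/n ≤ D requires n ≥ n₀/(1 + n₀/N) = 1166.3366/(1 + 1166.3366/30305) = 1123.1118.
Rounding up, n = 1124.

1124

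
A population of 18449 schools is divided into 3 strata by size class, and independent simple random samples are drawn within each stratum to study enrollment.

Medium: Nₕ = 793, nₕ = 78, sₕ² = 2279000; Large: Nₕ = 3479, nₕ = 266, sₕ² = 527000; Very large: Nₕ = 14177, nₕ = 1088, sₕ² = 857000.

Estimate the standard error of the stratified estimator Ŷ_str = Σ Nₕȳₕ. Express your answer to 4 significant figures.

Var(Ŷ_str) = Σₕ Nₕ²(1 − fₕ)sₕ²/nₕ.
Medium: 793²·(1 − 78/793)·2279000/78 = 1.6566431 × 10^10.
Large: 3479²·(1 − 266/3479)·527000/266 = 2.2145941 × 10^10.
Very large: 14177²·(1 − 1088/14177)·857000/1088 = 1.4616478 × 10^11.
Sum = 1.8487715 × 10^11.
SE = √(1.8487715 × 10^11) = 430000.

430000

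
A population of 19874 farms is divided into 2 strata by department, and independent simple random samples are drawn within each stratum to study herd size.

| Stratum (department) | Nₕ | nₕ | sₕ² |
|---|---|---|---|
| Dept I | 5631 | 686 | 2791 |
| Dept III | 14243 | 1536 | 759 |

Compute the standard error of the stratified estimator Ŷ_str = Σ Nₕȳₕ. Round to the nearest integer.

14238

Var(Ŷ_str) = Σₕ Nₕ²(1 − fₕ)sₕ²/nₕ.
Dept I: 5631²·(1 − 686/5631)·2791/686 = 1.1328895 × 10^8.
Dept III: 14243²·(1 − 1536/14243)·759/1536 = 8.9432437 × 10^7.
Sum = 2.0272139 × 10^8.
SE = √(2.0272139 × 10^8) = 14238.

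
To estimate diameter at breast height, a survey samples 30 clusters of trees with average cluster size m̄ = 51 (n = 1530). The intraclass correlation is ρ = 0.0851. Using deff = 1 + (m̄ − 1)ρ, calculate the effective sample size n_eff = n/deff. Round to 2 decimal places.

291.15

deff = 1 + (51 − 1)·0.0851 = 1 + 4.255 = 5.255.
n_eff = 1530 / 5.255 = 291.15.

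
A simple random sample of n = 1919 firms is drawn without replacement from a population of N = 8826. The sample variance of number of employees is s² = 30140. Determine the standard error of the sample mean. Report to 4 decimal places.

Under SRS without replacement, Var(ȳ) = (1 − f)·s²/n with f = n/N = 1919/8826 = 0.21742579.
Var(ȳ) = (1 − 0.21742579)·30140/1919 = 0.78257421·15.706097 = 12.291186.
SE(ȳ) = √(12.291186) = 3.5059.

3.5059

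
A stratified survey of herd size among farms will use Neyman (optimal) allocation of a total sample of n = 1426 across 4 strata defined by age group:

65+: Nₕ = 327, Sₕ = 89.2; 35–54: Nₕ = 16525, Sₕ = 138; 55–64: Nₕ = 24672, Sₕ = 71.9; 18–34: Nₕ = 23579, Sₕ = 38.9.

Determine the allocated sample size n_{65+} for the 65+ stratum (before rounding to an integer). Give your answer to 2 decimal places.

8.32

Neyman allocation: nₕ = n·NₕSₕ / Σⱼ NⱼSⱼ.
Σ NⱼSⱼ = 327·89.2 + 16525·138 + 24672·71.9 + 23579·38.9 = 5.0007583 × 10^6.
n_{65+} = 1426·327·89.2 / (5.0007583 × 10^6) = 8.32.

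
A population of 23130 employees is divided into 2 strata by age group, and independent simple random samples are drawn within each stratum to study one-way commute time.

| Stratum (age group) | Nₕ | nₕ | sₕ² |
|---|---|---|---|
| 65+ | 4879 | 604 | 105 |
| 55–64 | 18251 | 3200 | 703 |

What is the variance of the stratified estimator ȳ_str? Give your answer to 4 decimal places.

0.1196

Var(ȳ_str) = Σₕ Wₕ²(1 − fₕ)sₕ²/nₕ with Wₕ = Nₕ/N, N = 23130.
65+: Wₕ = 0.21093818; term = 0.21093818²·(1 − 0.12379586)·105/604 = 0.0067774767.
55–64: Wₕ = 0.78906182; term = 0.78906182²·(1 − 0.17533286)·703/3200 = 0.11279922.
Sum = 0.1195767.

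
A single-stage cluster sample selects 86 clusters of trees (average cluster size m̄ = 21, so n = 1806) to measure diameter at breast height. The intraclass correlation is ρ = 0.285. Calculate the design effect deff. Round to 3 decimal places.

deff = 1 + (21 − 1)·0.285 = 1 + 5.7 = 6.7.

6.700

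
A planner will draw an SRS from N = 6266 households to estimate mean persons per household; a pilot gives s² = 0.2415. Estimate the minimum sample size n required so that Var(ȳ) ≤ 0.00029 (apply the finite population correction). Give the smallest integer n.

736

Without fpc, n₀ = s²/D = 0.2415/0.00029 = 832.7586.
With fpc, (1 − n/N)·s²/n ≤ D requires n ≥ n₀/(1 + n₀/N) = 832.7586/(1 + 832.7586/6266) = 735.0673.
Rounding up, n = 736.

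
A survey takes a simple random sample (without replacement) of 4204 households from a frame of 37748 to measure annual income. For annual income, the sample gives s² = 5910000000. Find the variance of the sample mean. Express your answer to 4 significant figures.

1.249 × 10^6

Under SRS without replacement, Var(ȳ) = (1 − f)·s²/n with f = n/N = 4204/37748 = 0.11137014.
Var(ȳ) = (1 − 0.11137014)·5910000000/4204 = 0.88862986·1.405804 × 10^6 = 1.2492394 × 10^6.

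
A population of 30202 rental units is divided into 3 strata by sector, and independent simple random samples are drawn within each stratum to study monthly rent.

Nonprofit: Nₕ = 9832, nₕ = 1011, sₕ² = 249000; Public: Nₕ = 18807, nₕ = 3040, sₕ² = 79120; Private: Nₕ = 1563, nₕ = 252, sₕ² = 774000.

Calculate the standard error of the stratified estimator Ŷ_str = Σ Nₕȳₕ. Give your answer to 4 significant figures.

Var(Ŷ_str) = Σₕ Nₕ²(1 − fₕ)sₕ²/nₕ.
Nonprofit: 9832²·(1 − 1011/9832)·249000/1011 = 2.1360326 × 10^10.
Public: 18807²·(1 − 3040/18807)·79120/3040 = 7.7175826 × 10^9.
Private: 1563²·(1 − 252/1563)·774000/252 = 6.2936428 × 10^9.
Sum = 3.5371551 × 10^10.
SE = √(3.5371551 × 10^10) = 188100.

188100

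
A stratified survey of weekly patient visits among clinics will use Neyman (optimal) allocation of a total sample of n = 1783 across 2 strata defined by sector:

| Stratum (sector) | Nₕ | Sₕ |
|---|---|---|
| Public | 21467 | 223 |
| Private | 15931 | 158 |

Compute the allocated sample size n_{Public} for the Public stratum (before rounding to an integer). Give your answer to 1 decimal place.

1168.6

Neyman allocation: nₕ = n·NₕSₕ / Σⱼ NⱼSⱼ.
Σ NⱼSⱼ = 21467·223 + 15931·158 = 7.304239 × 10^6.
n_{Public} = 1783·21467·223 / (7.304239 × 10^6) = 1168.6.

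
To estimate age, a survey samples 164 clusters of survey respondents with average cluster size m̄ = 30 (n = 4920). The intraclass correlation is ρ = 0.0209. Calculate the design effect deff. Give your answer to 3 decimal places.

1.606

deff = 1 + (30 − 1)·0.0209 = 1 + 0.6061 = 1.6061.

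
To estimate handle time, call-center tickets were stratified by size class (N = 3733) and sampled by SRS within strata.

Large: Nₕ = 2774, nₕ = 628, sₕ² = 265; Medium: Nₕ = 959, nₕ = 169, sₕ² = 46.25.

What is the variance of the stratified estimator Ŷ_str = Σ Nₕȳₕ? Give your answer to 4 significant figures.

2.719 × 10^6

Var(Ŷ_str) = Σₕ Nₕ²(1 − fₕ)sₕ²/nₕ.
Large: 2774²·(1 − 628/2774)·265/628 = 2.512016 × 10^6.
Medium: 959²·(1 − 169/959)·46.25/169 = 207334.1.
Sum = 2.7193501 × 10^6.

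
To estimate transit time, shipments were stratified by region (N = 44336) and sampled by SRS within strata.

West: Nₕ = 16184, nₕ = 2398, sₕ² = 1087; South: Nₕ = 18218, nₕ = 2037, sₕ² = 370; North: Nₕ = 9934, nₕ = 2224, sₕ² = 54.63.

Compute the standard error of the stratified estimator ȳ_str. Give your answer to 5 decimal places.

0.28222

Var(ȳ_str) = Σₕ Wₕ²(1 − fₕ)sₕ²/nₕ with Wₕ = Nₕ/N, N = 44336.
West: Wₕ = 0.36503067; term = 0.36503067²·(1 − 0.14817103)·1087/2398 = 0.051450724.
South: Wₕ = 0.41090761; term = 0.41090761²·(1 − 0.11181249)·370/2037 = 0.027239789.
North: Wₕ = 0.22406171; term = 0.22406171²·(1 − 0.22387759)·54.63/2224 = 9.5711018 × 10^-4.
Sum = 0.079647623.
SE = √(0.079647623) = 0.28222.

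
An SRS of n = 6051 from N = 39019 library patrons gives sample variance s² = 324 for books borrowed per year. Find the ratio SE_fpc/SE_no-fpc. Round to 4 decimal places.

f = n/N = 6051/39019 = 0.15507830.
SE_no-fpc = √(s²/n) = 0.23139764; SE_fpc = √((1−f)s²/n) = 0.21269984.
Ratio = √(1−f) = 0.91919623.

0.9192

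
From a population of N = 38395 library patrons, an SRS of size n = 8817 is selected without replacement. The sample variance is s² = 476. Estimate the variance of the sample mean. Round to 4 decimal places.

Under SRS without replacement, Var(ȳ) = (1 − f)·s²/n with f = n/N = 8817/38395 = 0.22963928.
Var(ȳ) = (1 − 0.22963928)·476/8817 = 0.77036072·0.053986617 = 0.041589169.

0.0416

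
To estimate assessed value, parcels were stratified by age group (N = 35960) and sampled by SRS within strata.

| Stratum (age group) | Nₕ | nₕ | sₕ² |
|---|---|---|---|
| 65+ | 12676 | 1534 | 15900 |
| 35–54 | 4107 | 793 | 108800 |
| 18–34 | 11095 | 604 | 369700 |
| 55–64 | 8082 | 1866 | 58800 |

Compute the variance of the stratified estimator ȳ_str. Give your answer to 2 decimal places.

58.90

Var(ȳ_str) = Σₕ Wₕ²(1 − fₕ)sₕ²/nₕ with Wₕ = Nₕ/N, N = 35960.
65+: Wₕ = 0.35250278; term = 0.35250278²·(1 − 0.12101609)·15900/1534 = 1.1320817.
35–54: Wₕ = 0.11421023; term = 0.11421023²·(1 − 0.19308498)·108800/793 = 1.4440876.
18–34: Wₕ = 0.30853726; term = 0.30853726²·(1 − 0.05443894)·369700/604 = 55.095654.
55–64: Wₕ = 0.22474972; term = 0.22474972²·(1 − 0.23088344)·58800/1866 = 1.2242107.
Sum = 58.896034.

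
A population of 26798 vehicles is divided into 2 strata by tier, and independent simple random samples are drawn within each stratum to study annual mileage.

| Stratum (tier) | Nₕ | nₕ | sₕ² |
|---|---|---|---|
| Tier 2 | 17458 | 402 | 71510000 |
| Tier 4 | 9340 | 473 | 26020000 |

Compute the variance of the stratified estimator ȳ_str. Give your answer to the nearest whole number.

80102

Var(ȳ_str) = Σₕ Wₕ²(1 − fₕ)sₕ²/nₕ with Wₕ = Nₕ/N, N = 26798.
Tier 2: Wₕ = 0.65146653; term = 0.65146653²·(1 − 0.02302669)·71510000/402 = 73757.746.
Tier 4: Wₕ = 0.34853347; term = 0.34853347²·(1 − 0.05064240)·26020000/473 = 6344.0262.
Sum = 80101.772.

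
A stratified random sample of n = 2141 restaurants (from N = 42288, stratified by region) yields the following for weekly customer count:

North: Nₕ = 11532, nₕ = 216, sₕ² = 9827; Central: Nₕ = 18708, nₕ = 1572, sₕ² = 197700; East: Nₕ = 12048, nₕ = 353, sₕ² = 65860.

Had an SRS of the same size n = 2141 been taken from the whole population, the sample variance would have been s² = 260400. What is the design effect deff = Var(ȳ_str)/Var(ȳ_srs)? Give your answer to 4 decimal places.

0.3513

Var(ȳ_str) = Σ Wₕ²(1−fₕ)sₕ²/nₕ with Wₕ = Nₕ/42288:
  North: (11532/42288)²·(1−216/11532)·9827/216 = 3.3199419
  Central: (18708/42288)²·(1−1572/18708)·197700/1572 = 22.545333
  East: (12048/42288)²·(1−353/12048)·65860/353 = 14.700358
  → Var(ȳ_str) = 40.565633.
Var(ȳ_srs) = (1 − 2141/42288)·260400/2141 = 115.46763.
deff = 40.565633 / 115.46763 = 0.3513.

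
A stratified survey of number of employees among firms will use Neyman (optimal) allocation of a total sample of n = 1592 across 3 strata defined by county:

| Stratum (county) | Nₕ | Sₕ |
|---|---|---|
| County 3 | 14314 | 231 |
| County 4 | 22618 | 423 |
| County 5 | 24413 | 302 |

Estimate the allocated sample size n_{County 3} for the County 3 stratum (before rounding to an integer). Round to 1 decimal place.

Neyman allocation: nₕ = n·NₕSₕ / Σⱼ NⱼSⱼ.
Σ NⱼSⱼ = 14314·231 + 22618·423 + 24413·302 = 2.0246674 × 10^7.
n_{County 3} = 1592·14314·231 / (2.0246674 × 10^7) = 260.0.

260.0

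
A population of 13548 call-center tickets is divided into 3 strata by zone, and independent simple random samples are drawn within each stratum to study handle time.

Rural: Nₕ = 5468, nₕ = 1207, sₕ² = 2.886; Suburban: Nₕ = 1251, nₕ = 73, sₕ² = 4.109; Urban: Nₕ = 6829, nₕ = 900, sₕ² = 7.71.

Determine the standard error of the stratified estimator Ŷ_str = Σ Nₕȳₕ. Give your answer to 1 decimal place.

Var(Ŷ_str) = Σₕ Nₕ²(1 − fₕ)sₕ²/nₕ.
Rural: 5468²·(1 − 1207/5468)·2.886/1207 = 55709.479.
Suburban: 1251²·(1 − 73/1251)·4.109/73 = 82949.903.
Urban: 6829²·(1 − 900/6829)·7.71/900 = 346856.97.
Sum = 485516.35.
SE = √(485516.35) = 696.8.

696.8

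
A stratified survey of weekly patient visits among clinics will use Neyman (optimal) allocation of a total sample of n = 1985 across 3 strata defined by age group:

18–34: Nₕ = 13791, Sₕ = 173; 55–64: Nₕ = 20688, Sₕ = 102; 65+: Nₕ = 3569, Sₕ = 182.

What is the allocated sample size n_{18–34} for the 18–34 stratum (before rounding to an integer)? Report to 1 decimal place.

Neyman allocation: nₕ = n·NₕSₕ / Σⱼ NⱼSⱼ.
Σ NⱼSⱼ = 13791·173 + 20688·102 + 3569·182 = 5.145577 × 10^6.
n_{18–34} = 1985·13791·173 / (5.145577 × 10^6) = 920.4.

920.4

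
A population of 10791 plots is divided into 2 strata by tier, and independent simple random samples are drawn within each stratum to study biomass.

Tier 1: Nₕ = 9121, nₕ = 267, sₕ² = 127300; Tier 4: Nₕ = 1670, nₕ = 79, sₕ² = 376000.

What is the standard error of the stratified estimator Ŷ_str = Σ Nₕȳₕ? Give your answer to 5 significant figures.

Var(Ŷ_str) = Σₕ Nₕ²(1 − fₕ)sₕ²/nₕ.
Tier 1: 9121²·(1 − 267/9121)·127300/267 = 3.8503403 × 10^10.
Tier 4: 1670²·(1 − 79/1670)·376000/79 = 1.2645832 × 10^10.
Sum = 5.1149235 × 10^10.
SE = √(5.1149235 × 10^10) = 226160.

226160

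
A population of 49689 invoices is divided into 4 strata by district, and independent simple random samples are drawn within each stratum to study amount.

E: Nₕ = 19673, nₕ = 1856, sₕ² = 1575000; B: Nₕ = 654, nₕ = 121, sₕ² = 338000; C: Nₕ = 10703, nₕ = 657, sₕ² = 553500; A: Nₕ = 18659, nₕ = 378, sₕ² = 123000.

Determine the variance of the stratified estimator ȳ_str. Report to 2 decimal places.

Var(ȳ_str) = Σₕ Wₕ²(1 − fₕ)sₕ²/nₕ with Wₕ = Nₕ/N, N = 49689.
E: Wₕ = 0.39592264; term = 0.39592264²·(1 − 0.09434250)·1575000/1856 = 120.47231.
B: Wₕ = 0.01316187; term = 0.01316187²·(1 − 0.18501529)·338000/121 = 0.39438081.
C: Wₕ = 0.21539979; term = 0.21539979²·(1 − 0.06138466)·553500/657 = 36.688541.
A: Wₕ = 0.37551571; term = 0.37551571²·(1 − 0.02025832)·123000/378 = 44.955322.
Sum = 202.51055.

202.51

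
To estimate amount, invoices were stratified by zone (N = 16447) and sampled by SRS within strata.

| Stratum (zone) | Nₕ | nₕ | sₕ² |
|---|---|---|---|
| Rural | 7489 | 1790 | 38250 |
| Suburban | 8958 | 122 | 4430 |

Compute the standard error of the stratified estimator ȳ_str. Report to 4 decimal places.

3.7412

Var(ȳ_str) = Σₕ Wₕ²(1 − fₕ)sₕ²/nₕ with Wₕ = Nₕ/N, N = 16447.
Rural: Wₕ = 0.45534140; term = 0.45534140²·(1 − 0.23901723)·38250/1790 = 3.3715337.
Suburban: Wₕ = 0.54465860; term = 0.54465860²·(1 − 0.01361911)·4430/122 = 10.625204.
Sum = 13.996738.
SE = √(13.996738) = 3.7412.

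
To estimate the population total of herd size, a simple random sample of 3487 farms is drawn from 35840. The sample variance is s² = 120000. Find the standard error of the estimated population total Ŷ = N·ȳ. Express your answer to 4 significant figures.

199800

Var(Ŷ) = N²·Var(ȳ) = N²·(1 − n/N)·s²/n.
f = 3487/35840 = 0.09729353; Var(ȳ) = 0.90270647·120000/3487 = 31.065322.
Var(Ŷ) = 35840² · 31.065322 = 3.990358 × 10^10.
SE(Ŷ) = √(3.990358 × 10^10) = 199800.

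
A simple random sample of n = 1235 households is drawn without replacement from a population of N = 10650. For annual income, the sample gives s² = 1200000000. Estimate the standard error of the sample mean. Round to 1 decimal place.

Under SRS without replacement, Var(ȳ) = (1 − f)·s²/n with f = n/N = 1235/10650 = 0.11596244.
Var(ȳ) = (1 − 0.11596244)·1200000000/1235 = 0.88403756·971659.92 = 858983.86.
SE(ȳ) = √(858983.86) = 926.8.

926.8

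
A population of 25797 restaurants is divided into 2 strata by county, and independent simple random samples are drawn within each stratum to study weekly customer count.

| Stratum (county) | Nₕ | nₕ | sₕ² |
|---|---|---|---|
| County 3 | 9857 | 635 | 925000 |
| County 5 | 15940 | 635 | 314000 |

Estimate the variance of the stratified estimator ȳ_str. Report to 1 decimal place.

Var(ȳ_str) = Σₕ Wₕ²(1 − fₕ)sₕ²/nₕ with Wₕ = Nₕ/N, N = 25797.
County 3: Wₕ = 0.38209869; term = 0.38209869²·(1 − 0.06442122)·925000/635 = 198.97544.
County 5: Wₕ = 0.61790131; term = 0.61790131²·(1 − 0.03983689)·314000/635 = 181.27552.
Sum = 380.25096.

380.3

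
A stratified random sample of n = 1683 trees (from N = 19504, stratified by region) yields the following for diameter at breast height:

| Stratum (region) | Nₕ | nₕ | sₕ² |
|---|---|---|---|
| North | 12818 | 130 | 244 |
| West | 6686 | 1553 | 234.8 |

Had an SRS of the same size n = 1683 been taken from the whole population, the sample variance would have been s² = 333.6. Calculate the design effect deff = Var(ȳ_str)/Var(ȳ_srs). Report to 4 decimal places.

Var(ȳ_str) = Σ Wₕ²(1−fₕ)sₕ²/nₕ with Wₕ = Nₕ/19504:
  North: (12818/19504)²·(1−130/12818)·244/130 = 0.80243994
  West: (6686/19504)²·(1−1553/6686)·234.8/1553 = 0.013640079
  → Var(ȳ_str) = 0.81608002.
Var(ȳ_srs) = (1 − 1683/19504)·333.6/1683 = 0.18111329.
deff = 0.81608002 / 0.18111329 = 4.5059.

4.5059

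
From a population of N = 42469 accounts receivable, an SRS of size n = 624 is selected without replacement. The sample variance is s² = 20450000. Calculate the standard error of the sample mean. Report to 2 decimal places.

Under SRS without replacement, Var(ȳ) = (1 − f)·s²/n with f = n/N = 624/42469 = 0.01469307.
Var(ȳ) = (1 − 0.01469307)·20450000/624 = 0.98530693·32772.436 = 32290.908.
SE(ȳ) = √(32290.908) = 179.70.

179.70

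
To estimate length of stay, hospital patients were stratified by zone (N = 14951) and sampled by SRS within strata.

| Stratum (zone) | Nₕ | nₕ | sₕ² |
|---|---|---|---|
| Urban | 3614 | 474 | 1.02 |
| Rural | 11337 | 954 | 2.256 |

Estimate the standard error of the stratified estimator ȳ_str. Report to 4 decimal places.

Var(ȳ_str) = Σₕ Wₕ²(1 − fₕ)sₕ²/nₕ with Wₕ = Nₕ/N, N = 14951.
Urban: Wₕ = 0.24172296; term = 0.24172296²·(1 − 0.13115661)·1.02/474 = 1.0924439 × 10^-4.
Rural: Wₕ = 0.75827704; term = 0.75827704²·(1 − 0.08414925)·2.256/954 = 0.0012452921.
Sum = 0.0013545365.
SE = √(0.0013545365) = 0.0368.

0.0368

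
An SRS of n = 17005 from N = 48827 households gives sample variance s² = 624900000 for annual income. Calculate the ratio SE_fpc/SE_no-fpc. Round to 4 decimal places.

f = n/N = 17005/48827 = 0.34827042.
SE_no-fpc = √(s²/n) = 191.69772; SE_fpc = √((1−f)s²/n) = 154.75713.
Ratio = √(1−f) = 0.80729770.

0.8073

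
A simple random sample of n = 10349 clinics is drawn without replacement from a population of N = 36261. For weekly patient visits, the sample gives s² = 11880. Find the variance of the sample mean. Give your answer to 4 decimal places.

Under SRS without replacement, Var(ȳ) = (1 − f)·s²/n with f = n/N = 10349/36261 = 0.28540305.
Var(ȳ) = (1 − 0.28540305)·11880/10349 = 0.71459695·1.147937 = 0.82031228.

0.8203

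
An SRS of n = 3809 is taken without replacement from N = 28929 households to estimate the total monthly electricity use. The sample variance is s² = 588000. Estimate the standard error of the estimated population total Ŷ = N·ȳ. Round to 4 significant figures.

334900

Var(Ŷ) = N²·Var(ȳ) = N²·(1 − n/N)·s²/n.
f = 3809/28929 = 0.13166719; Var(ȳ) = 0.86833281·588000/3809 = 134.0456.
Var(Ŷ) = 28929² · 134.0456 = 1.1218103 × 10^11.
SE(Ŷ) = √(1.1218103 × 10^11) = 334900.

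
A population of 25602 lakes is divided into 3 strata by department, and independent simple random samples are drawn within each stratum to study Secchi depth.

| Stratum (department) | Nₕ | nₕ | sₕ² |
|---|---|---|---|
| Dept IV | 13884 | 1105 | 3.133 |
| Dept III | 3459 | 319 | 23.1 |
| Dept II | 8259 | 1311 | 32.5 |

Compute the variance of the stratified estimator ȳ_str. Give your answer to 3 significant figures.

0.00414

Var(ȳ_str) = Σₕ Wₕ²(1 − fₕ)sₕ²/nₕ with Wₕ = Nₕ/N, N = 25602.
Dept IV: Wₕ = 0.54230138; term = 0.54230138²·(1 − 0.07958801)·3.133/1105 = 7.674707 × 10^-4.
Dept III: Wₕ = 0.13510663; term = 0.13510663²·(1 − 0.09222319)·23.1/319 = 0.0011999239.
Dept II: Wₕ = 0.32259199; term = 0.32259199²·(1 − 0.15873592)·32.5/1311 = 0.0021703019.
Sum = 0.0041376965.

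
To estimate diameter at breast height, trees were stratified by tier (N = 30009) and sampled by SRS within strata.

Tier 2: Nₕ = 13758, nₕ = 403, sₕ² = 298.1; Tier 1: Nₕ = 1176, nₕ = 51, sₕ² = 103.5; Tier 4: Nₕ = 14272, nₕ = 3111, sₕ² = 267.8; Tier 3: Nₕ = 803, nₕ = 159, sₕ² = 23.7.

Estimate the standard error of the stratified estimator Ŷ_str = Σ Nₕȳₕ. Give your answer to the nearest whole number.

Var(Ŷ_str) = Σₕ Nₕ²(1 − fₕ)sₕ²/nₕ.
Tier 2: 13758²·(1 − 403/13758)·298.1/403 = 1.3591148 × 10^8.
Tier 1: 1176²·(1 − 51/1176)·103.5/51 = 2.6849118 × 10^6.
Tier 4: 14272²·(1 − 3111/14272)·267.8/3111 = 1.3711927 × 10^7.
Tier 3: 803²·(1 − 159/803)·23.7/159 = 77081.94.
Sum = 1.523854 × 10^8.
SE = √(1.523854 × 10^8) = 12344.

12344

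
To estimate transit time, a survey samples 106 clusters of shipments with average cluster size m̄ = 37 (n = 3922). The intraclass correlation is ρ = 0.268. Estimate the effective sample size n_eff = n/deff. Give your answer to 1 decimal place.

368.3

deff = 1 + (37 − 1)·0.268 = 1 + 9.648 = 10.648.
n_eff = 3922 / 10.648 = 368.3.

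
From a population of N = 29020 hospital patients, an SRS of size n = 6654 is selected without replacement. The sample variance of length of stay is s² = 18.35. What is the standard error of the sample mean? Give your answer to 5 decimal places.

0.04610

Under SRS without replacement, Var(ȳ) = (1 − f)·s²/n with f = n/N = 6654/29020 = 0.22929014.
Var(ȳ) = (1 − 0.22929014)·18.35/6654 = 0.77070986·0.0027577397 = 0.0021254172.
SE(ȳ) = √(0.0021254172) = 0.04610.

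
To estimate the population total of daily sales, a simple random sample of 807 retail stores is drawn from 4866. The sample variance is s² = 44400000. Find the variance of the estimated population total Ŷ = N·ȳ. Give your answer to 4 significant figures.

1.087 × 10^12

Var(Ŷ) = N²·Var(ȳ) = N²·(1 − n/N)·s²/n.
f = 807/4866 = 0.16584464; Var(ȳ) = 0.83415536·44400000/807 = 45894.05.
Var(Ŷ) = 4866² · 45894.05 = 1.0866773 × 10^12.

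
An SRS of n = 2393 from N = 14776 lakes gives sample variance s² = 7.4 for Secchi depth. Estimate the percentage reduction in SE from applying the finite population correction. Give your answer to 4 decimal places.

8.4550

f = n/N = 2393/14776 = 0.16195181.
SE_no-fpc = √(s²/n) = 0.055608926; SE_fpc = √((1−f)s²/n) = 0.050907176.
Ratio = √(1−f) = 0.91544972. Reduction = 100·(1 − 0.91544972) = 8.4550%.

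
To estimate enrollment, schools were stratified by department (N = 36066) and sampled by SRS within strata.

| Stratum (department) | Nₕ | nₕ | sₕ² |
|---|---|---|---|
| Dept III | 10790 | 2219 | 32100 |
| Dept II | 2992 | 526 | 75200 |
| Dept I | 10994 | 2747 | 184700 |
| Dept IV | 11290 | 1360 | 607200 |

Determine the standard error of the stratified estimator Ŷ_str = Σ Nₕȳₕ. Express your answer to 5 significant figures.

241960

Var(Ŷ_str) = Σₕ Nₕ²(1 − fₕ)sₕ²/nₕ.
Dept III: 10790²·(1 − 2219/10790)·32100/2219 = 1.3378292 × 10^9.
Dept II: 2992²·(1 − 526/2992)·75200/526 = 1.0548404 × 10^9.
Dept I: 10994²·(1 − 2747/10994)·184700/2747 = 6.0962106 × 10^9.
Dept IV: 11290²·(1 − 1360/11290)·607200/1360 = 5.0053684 × 10^10.
Sum = 5.8542564 × 10^10.
SE = √(5.8542564 × 10^10) = 241960.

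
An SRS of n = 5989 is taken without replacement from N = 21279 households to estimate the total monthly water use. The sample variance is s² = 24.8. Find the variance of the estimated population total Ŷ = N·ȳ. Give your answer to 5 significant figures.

1.3473 × 10^6

Var(Ŷ) = N²·Var(ȳ) = N²·(1 − n/N)·s²/n.
f = 5989/21279 = 0.28145120; Var(ȳ) = 0.71854880·24.8/5989 = 0.0029754567.
Var(Ŷ) = 21279² · 0.0029754567 = 1.3472744 × 10^6.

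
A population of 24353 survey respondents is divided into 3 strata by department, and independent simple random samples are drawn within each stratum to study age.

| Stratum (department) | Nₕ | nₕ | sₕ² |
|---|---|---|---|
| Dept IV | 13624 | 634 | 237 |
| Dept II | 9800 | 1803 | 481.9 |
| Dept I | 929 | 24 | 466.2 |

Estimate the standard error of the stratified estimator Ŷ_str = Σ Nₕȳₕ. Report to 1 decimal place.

Var(Ŷ_str) = Σₕ Nₕ²(1 − fₕ)sₕ²/nₕ.
Dept IV: 13624²·(1 − 634/13624)·237/634 = 6.6156554 × 10^7.
Dept II: 9800²·(1 − 1803/9800)·481.9/1803 = 2.094664 × 10^7.
Dept I: 929²·(1 − 24/929)·466.2/24 = 1.6331472 × 10^7.
Sum = 1.0343467 × 10^8.
SE = √(1.0343467 × 10^8) = 10170.3.

10170.3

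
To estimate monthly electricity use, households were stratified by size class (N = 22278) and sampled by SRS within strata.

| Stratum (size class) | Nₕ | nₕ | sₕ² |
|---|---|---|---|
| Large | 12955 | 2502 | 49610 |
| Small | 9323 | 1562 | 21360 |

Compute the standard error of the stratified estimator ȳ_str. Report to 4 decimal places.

2.7210

Var(ȳ_str) = Σₕ Wₕ²(1 − fₕ)sₕ²/nₕ with Wₕ = Nₕ/N, N = 22278.
Large: Wₕ = 0.58151540; term = 0.58151540²·(1 − 0.19313007)·49610/2502 = 5.4101324.
Small: Wₕ = 0.41848460; term = 0.41848460²·(1 − 0.16754264)·21360/1562 = 1.9936145.
Sum = 7.4037469.
SE = √(7.4037469) = 2.7210.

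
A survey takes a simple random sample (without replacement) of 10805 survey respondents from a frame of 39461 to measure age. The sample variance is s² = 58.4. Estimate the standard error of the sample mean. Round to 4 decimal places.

Under SRS without replacement, Var(ȳ) = (1 − f)·s²/n with f = n/N = 10805/39461 = 0.27381465.
Var(ȳ) = (1 − 0.27381465)·58.4/10805 = 0.72618535·0.0054049051 = 0.0039249629.
SE(ȳ) = √(0.0039249629) = 0.0626.

0.0626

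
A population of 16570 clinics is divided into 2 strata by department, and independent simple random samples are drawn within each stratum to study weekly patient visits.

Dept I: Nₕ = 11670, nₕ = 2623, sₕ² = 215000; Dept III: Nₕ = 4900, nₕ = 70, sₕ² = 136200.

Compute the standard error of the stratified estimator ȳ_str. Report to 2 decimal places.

14.12

Var(ȳ_str) = Σₕ Wₕ²(1 − fₕ)sₕ²/nₕ with Wₕ = Nₕ/N, N = 16570.
Dept I: Wₕ = 0.70428485; term = 0.70428485²·(1 − 0.22476435)·215000/2623 = 31.518867.
Dept III: Wₕ = 0.29571515; term = 0.29571515²·(1 − 0.01428571)·136200/70 = 167.71707.
Sum = 199.23594.
SE = √(199.23594) = 14.12.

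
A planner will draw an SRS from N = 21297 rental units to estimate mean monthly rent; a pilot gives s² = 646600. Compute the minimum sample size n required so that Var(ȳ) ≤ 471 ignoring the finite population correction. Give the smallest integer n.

Without fpc, n₀ = s²/D = 646600/471 = 1372.8238.
Rounding up, n = 1373.

1373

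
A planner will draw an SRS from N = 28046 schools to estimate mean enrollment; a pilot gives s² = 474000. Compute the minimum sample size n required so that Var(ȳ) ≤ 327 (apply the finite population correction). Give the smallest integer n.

1379

Without fpc, n₀ = s²/D = 474000/327 = 1449.5413.
With fpc, (1 − n/N)·s²/n ≤ D requires n ≥ n₀/(1 + n₀/N) = 1449.5413/(1 + 1449.5413/28046) = 1378.3044.
Rounding up, n = 1379.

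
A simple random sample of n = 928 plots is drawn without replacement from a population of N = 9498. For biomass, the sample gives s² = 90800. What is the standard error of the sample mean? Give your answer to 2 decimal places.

9.40

Under SRS without replacement, Var(ȳ) = (1 − f)·s²/n with f = n/N = 928/9498 = 0.09770478.
Var(ȳ) = (1 − 0.09770478)·90800/928 = 0.90229522·97.844828 = 88.28492.
SE(ȳ) = √(88.28492) = 9.40.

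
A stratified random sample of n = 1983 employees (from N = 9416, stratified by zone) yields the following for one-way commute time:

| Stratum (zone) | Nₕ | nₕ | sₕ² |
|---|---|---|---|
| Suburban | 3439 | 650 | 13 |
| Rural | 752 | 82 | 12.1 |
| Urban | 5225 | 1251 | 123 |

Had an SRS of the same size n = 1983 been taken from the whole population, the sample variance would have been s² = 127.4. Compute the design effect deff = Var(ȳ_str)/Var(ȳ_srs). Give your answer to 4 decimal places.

Var(ȳ_str) = Σ Wₕ²(1−fₕ)sₕ²/nₕ with Wₕ = Nₕ/9416:
  Suburban: (3439/9416)²·(1−650/3439)·13/650 = 0.0021636041
  Rural: (752/9416)²·(1−82/752)·12.1/82 = 8.3855444 × 10^-4
  Urban: (5225/9416)²·(1−1251/5225)·123/1251 = 0.02302656
  → Var(ȳ_str) = 0.026028719.
Var(ȳ_srs) = (1 − 1983/9416)·127.4/1983 = 0.05071593.
deff = 0.026028719 / 0.05071593 = 0.5132.

0.5132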